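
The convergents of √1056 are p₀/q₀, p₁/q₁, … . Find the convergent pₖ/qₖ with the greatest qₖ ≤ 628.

√1056 = [32; 2, 64, …] (period length 2).
Convergents:
  p_0/q_0 = 32/1
  p_1/q_1 = 65/2
  p_2/q_2 = 4192/129
  p_3/q_3 = 8449/260
  p_4/q_4 = 544928/16769
q_3 = 260 ≤ 628 < 16769 = q_4, so the answer is 8449/260.

8449/260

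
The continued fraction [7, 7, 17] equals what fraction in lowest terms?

Fold from the inside: start with 17/1.
  7 + 1/17 = 120/17
  7 + 17/120 = 857/120

857/120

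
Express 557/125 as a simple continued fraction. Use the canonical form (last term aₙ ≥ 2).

557 = 4·125 + 57
125 = 2·57 + 11
57 = 5·11 + 2
11 = 5·2 + 1
2 = 2·1 + 0  (stop)
So 557/125 = [4; 2, 5, 5, 2].

[4; 2, 5, 5, 2]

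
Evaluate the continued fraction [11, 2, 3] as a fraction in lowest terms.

Fold from the inside: start with 3/1.
  2 + 1/3 = 7/3
  11 + 3/7 = 80/7

80/7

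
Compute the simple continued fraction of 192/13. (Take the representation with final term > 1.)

[14; 1, 3, 3]

192 = 14×13 + 10
13 = 1×10 + 3
10 = 3×3 + 1
3 = 3×1 + 0  (stop)
So 192/13 = [14; 1, 3, 3].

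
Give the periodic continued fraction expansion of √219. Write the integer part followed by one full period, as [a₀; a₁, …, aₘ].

a₀ = ⌊√219⌋ = 14.

[14; 1, 3, 1, 28]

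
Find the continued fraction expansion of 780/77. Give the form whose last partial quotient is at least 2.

[10; 7, 1, 2, 3]

780 = 10*77 + 10
77 = 7*10 + 7
10 = 1*7 + 3
7 = 2*3 + 1
3 = 3*1 + 0  (stop)
So 780/77 = [10; 7, 1, 2, 3].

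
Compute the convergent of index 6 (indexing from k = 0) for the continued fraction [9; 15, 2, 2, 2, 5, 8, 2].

Using pₖ = aₖpₖ₋₁ + pₖ₋₂, qₖ = aₖqₖ₋₁ + qₖ₋₂ (with p₋₁=1, p₋₂=0, q₋₁=0, q₋₂=1):
  k=0: a=9, p=9, q=1
  k=1: a=15, p=136, q=15
  k=2: a=2, p=281, q=31
  k=3: a=2, p=698, q=77
  k=4: a=2, p=1677, q=185
  k=5: a=5, p=9083, q=1002
  k=6: a=8, p=74341, q=8201

74341/8201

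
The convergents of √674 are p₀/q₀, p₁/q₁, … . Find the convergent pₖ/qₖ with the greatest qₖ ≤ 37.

675/26

√674 = [25; 1, 24, 1, 50, …] (period length 4).
Convergents:
  p_0/q_0 = 25/1
  p_1/q_1 = 26/1
  p_2/q_2 = 649/25
  p_3/q_3 = 675/26
  p_4/q_4 = 34399/1325
q_3 = 26 ≤ 37 < 1325 = q_4, so the answer is 675/26.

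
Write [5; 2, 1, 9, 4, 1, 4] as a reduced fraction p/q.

Using pₖ = aₖpₖ₋₁ + pₖ₋₂ and qₖ = aₖqₖ₋₁ + qₖ₋₂:
  k=0: a=5, p=5, q=1
  k=1: a=2, p=11, q=2
  k=2: a=1, p=16, q=3
  k=3: a=9, p=155, q=29
  k=4: a=4, p=636, q=119
  k=5: a=1, p=791, q=148
  k=6: a=4, p=3800, q=711

3800/711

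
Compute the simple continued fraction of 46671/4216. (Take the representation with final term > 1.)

46671 = 11*4216 + 295
4216 = 14*295 + 86
295 = 3*86 + 37
86 = 2*37 + 12
37 = 3*12 + 1
12 = 12*1 + 0  (stop)
So 46671/4216 = [11; 14, 3, 2, 3, 12].

[11; 14, 3, 2, 3, 12]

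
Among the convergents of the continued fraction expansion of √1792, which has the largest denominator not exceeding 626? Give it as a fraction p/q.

10710/253

√1792 = [42; 3, 84, …] (period length 2).
Convergents:
  p_0/q_0 = 42/1
  p_1/q_1 = 127/3
  p_2/q_2 = 10710/253
  p_3/q_3 = 32257/762
q_2 = 253 ≤ 626 < 762 = q_3, so the answer is 10710/253.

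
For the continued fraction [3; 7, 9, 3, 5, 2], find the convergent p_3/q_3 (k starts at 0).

625/199

Using pₖ = aₖpₖ₋₁ + pₖ₋₂, qₖ = aₖqₖ₋₁ + qₖ₋₂ (with p₋₁=1, p₋₂=0, q₋₁=0, q₋₂=1):
  k=0: a=3, p=3, q=1
  k=1: a=7, p=22, q=7
  k=2: a=9, p=201, q=64
  k=3: a=3, p=625, q=199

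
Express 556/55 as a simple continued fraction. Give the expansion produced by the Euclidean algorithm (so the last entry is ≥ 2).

556 = 10*55 + 6
55 = 9*6 + 1
6 = 6*1 + 0  (stop)
So 556/55 = [10; 9, 6].

[10; 9, 6]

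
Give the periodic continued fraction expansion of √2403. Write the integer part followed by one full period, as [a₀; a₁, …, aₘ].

a₀ = ⌊√2403⌋ = 49.
With m₀=0, d₀=1 and mₖ₊₁ = dₖaₖ − mₖ, dₖ₊₁ = (n − mₖ₊₁²)/dₖ, aₖ₊₁ = ⌊(a₀+mₖ₊₁)/dₖ₊₁⌋:
  k=1: m=49, d=2, a=49
  k=2: m=49, d=1, a=98
d=1 and a=2a₀=98 at k=2, so the next step gives (m, d) = (49, 2) again — its k=1 value — and the period has length 2.

[49; 49, 98]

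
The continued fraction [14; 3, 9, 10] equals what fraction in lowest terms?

Fold from the inside: start with 10/1.
  9 + 1/10 = 91/10
  3 + 10/91 = 283/91
  14 + 91/283 = 4053/283

4053/283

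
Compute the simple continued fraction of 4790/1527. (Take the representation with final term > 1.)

4790 = 3·1527 + 209
1527 = 7·209 + 64
209 = 3·64 + 17
64 = 3·17 + 13
17 = 1·13 + 4
13 = 3·4 + 1
4 = 4·1 + 0  (stop)
So 4790/1527 = [3; 7, 3, 3, 1, 3, 4].

[3; 7, 3, 3, 1, 3, 4]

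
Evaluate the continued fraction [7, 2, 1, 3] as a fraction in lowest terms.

Fold from the inside: start with 3/1.
  1 + 1/3 = 4/3
  2 + 3/4 = 11/4
  7 + 4/11 = 81/11

81/11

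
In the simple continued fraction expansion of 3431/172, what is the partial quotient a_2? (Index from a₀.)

18

3431 = 19·172 + 163   →  a_0 = 19
172 = 1·163 + 9   →  a_1 = 1
163 = 18·9 + 1   →  a_2 = 18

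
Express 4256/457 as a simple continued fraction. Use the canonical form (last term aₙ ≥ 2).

[9; 3, 5, 9, 3]

4256 = 9*457 + 143
457 = 3*143 + 28
143 = 5*28 + 3
28 = 9*3 + 1
3 = 3*1 + 0  (stop)
So 4256/457 = [9; 3, 5, 9, 3].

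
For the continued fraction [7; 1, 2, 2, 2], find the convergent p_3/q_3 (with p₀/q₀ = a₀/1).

54/7

Using pₖ = aₖpₖ₋₁ + pₖ₋₂, qₖ = aₖqₖ₋₁ + qₖ₋₂ (with p₋₁=1, p₋₂=0, q₋₁=0, q₋₂=1):
  k=0: a=7, p=7, q=1
  k=1: a=1, p=8, q=1
  k=2: a=2, p=23, q=3
  k=3: a=2, p=54, q=7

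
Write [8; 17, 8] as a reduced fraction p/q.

1104/137

Fold from the inside: start with 8/1.
  17 + 1/8 = 137/8
  8 + 8/137 = 1104/137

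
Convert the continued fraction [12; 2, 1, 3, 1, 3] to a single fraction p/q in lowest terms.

655/53

Fold from the inside: start with 3/1.
  1 + 1/3 = 4/3
  3 + 3/4 = 15/4
  1 + 4/15 = 19/15
  2 + 15/19 = 53/19
  12 + 19/53 = 655/53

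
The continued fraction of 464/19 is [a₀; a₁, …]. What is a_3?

1

464 = 24·19 + 8   →  a_0 = 24
19 = 2·8 + 3   →  a_1 = 2
8 = 2·3 + 2   →  a_2 = 2
3 = 1·2 + 1   →  a_3 = 1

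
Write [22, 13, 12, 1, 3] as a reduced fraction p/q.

14725/667

Using pₖ = aₖpₖ₋₁ + pₖ₋₂ and qₖ = aₖqₖ₋₁ + qₖ₋₂:
  k=0: a=22, p=22, q=1
  k=1: a=13, p=287, q=13
  k=2: a=12, p=3466, q=157
  k=3: a=1, p=3753, q=170
  k=4: a=3, p=14725, q=667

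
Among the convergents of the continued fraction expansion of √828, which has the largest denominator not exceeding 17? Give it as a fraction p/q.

√828 = [28; 1, 3, 2, 3, 1, 56, …] (period length 6).
Convergents:
  p_0/q_0 = 28/1
  p_1/q_1 = 29/1
  p_2/q_2 = 115/4
  p_3/q_3 = 259/9
  p_4/q_4 = 892/31
q_3 = 9 ≤ 17 < 31 = q_4, so the answer is 259/9.

259/9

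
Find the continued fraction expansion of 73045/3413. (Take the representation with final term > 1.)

73045 = 21·3413 + 1372
3413 = 2·1372 + 669
1372 = 2·669 + 34
669 = 19·34 + 23
34 = 1·23 + 11
23 = 2·11 + 1
11 = 11·1 + 0  (stop)
So 73045/3413 = [21; 2, 2, 19, 1, 2, 11].

[21; 2, 2, 19, 1, 2, 11]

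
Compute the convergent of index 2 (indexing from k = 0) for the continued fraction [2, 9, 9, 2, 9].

173/82

Using pₖ = aₖpₖ₋₁ + pₖ₋₂, qₖ = aₖqₖ₋₁ + qₖ₋₂ (with p₋₁=1, p₋₂=0, q₋₁=0, q₋₂=1):
  k=0: a=2, p=2, q=1
  k=1: a=9, p=19, q=9
  k=2: a=9, p=173, q=82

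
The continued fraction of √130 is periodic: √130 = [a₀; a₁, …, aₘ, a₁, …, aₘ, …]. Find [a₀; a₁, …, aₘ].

[11; 2, 2, 22]

a₀ = ⌊√130⌋ = 11.
With m₀=0, d₀=1 and mₖ₊₁ = dₖaₖ − mₖ, dₖ₊₁ = (n − mₖ₊₁²)/dₖ, aₖ₊₁ = ⌊(a₀+mₖ₊₁)/dₖ₊₁⌋:
  k=1: m=11, d=9, a=2
  k=2: m=7, d=9, a=2
  k=3: m=11, d=1, a=22
d=1 and a=2a₀=22 at k=3, so the next step gives (m, d) = (11, 9) again — its k=1 value — and the period has length 3.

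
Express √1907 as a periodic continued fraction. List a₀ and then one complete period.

[43; 1, 2, 43, 2, 1, 86]

a₀ = ⌊√1907⌋ = 43.
With m₀=0, d₀=1 and mₖ₊₁ = dₖaₖ − mₖ, dₖ₊₁ = (n − mₖ₊₁²)/dₖ, aₖ₊₁ = ⌊(a₀+mₖ₊₁)/dₖ₊₁⌋:
  k=1: m=43, d=58, a=1
  k=2: m=15, d=29, a=2
  k=3: m=43, d=2, a=43
  k=4: m=43, d=29, a=2
  k=5: m=15, d=58, a=1
  k=6: m=43, d=1, a=86
d=1 and a=2a₀=86 at k=6, so the next step gives (m, d) = (43, 58) again — its k=1 value — and the period has length 6.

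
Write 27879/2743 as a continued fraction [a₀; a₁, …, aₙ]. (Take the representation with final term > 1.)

27879 = 10*2743 + 449
2743 = 6*449 + 49
449 = 9*49 + 8
49 = 6*8 + 1
8 = 8*1 + 0  (stop)
So 27879/2743 = [10; 6, 9, 6, 8].

[10; 6, 9, 6, 8]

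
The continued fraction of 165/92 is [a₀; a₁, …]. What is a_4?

165 = 1·92 + 73   →  a_0 = 1
92 = 1·73 + 19   →  a_1 = 1
73 = 3·19 + 16   →  a_2 = 3
19 = 1·16 + 3   →  a_3 = 1
16 = 5·3 + 1   →  a_4 = 5

5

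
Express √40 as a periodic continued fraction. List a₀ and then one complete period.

a₀ = ⌊√40⌋ = 6.

[6; 3, 12]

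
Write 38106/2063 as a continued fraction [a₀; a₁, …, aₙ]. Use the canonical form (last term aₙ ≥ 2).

[18; 2, 8, 5, 1, 19]

38106 = 18*2063 + 972
2063 = 2*972 + 119
972 = 8*119 + 20
119 = 5*20 + 19
20 = 1*19 + 1
19 = 19*1 + 0  (stop)
So 38106/2063 = [18; 2, 8, 5, 1, 19].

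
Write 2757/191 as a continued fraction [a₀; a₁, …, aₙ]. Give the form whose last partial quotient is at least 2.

2757 = 14·191 + 83
191 = 2·83 + 25
83 = 3·25 + 8
25 = 3·8 + 1
8 = 8·1 + 0  (stop)
So 2757/191 = [14; 2, 3, 3, 8].

[14; 2, 3, 3, 8]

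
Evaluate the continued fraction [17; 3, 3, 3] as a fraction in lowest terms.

Using pₖ = aₖpₖ₋₁ + pₖ₋₂ and qₖ = aₖqₖ₋₁ + qₖ₋₂:
  k=0: a=17, p=17, q=1
  k=1: a=3, p=52, q=3
  k=2: a=3, p=173, q=10
  k=3: a=3, p=571, q=33

571/33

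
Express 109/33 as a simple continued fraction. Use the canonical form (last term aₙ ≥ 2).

[3; 3, 3, 3]

109 = 3*33 + 10
33 = 3*10 + 3
10 = 3*3 + 1
3 = 3*1 + 0  (stop)
So 109/33 = [3; 3, 3, 3].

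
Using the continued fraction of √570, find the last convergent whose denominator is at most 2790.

63817/2673

√570 = [23; 1, 6, 1, 46, …] (period length 4).
Convergents:
  p_0/q_0 = 23/1
  p_1/q_1 = 24/1
  p_2/q_2 = 167/7
  p_3/q_3 = 191/8
  p_4/q_4 = 8953/375
  p_5/q_5 = 9144/383
  p_6/q_6 = 63817/2673
  p_7/q_7 = 72961/3056
q_6 = 2673 ≤ 2790 < 3056 = q_7, so the answer is 63817/2673.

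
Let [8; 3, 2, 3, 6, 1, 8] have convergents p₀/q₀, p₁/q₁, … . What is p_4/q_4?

1252/151

Using pₖ = aₖpₖ₋₁ + pₖ₋₂, qₖ = aₖqₖ₋₁ + qₖ₋₂ (with p₋₁=1, p₋₂=0, q₋₁=0, q₋₂=1):
  k=0: a=8, p=8, q=1
  k=1: a=3, p=25, q=3
  k=2: a=2, p=58, q=7
  k=3: a=3, p=199, q=24
  k=4: a=6, p=1252, q=151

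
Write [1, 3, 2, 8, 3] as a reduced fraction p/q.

Fold from the inside: start with 3/1.
  8 + 1/3 = 25/3
  2 + 3/25 = 53/25
  3 + 25/53 = 184/53
  1 + 53/184 = 237/184

237/184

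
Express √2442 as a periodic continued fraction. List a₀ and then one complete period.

a₀ = ⌊√2442⌋ = 49.
With m₀=0, d₀=1 and mₖ₊₁ = dₖaₖ − mₖ, dₖ₊₁ = (n − mₖ₊₁²)/dₖ, aₖ₊₁ = ⌊(a₀+mₖ₊₁)/dₖ₊₁⌋:
  k=1: m=49, d=41, a=2
  k=2: m=33, d=33, a=2
  k=3: m=33, d=41, a=2
  k=4: m=49, d=1, a=98
d=1 and a=2a₀=98 at k=4, so the next step gives (m, d) = (49, 41) again — its k=1 value — and the period has length 4.

[49; 2, 2, 2, 98]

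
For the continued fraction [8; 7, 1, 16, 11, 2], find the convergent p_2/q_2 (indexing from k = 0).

65/8

Using pₖ = aₖpₖ₋₁ + pₖ₋₂, qₖ = aₖqₖ₋₁ + qₖ₋₂ (with p₋₁=1, p₋₂=0, q₋₁=0, q₋₂=1):
  k=0: a=8, p=8, q=1
  k=1: a=7, p=57, q=7
  k=2: a=1, p=65, q=8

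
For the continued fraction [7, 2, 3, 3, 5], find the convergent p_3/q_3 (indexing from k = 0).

Using pₖ = aₖpₖ₋₁ + pₖ₋₂, qₖ = aₖqₖ₋₁ + qₖ₋₂ (with p₋₁=1, p₋₂=0, q₋₁=0, q₋₂=1):
  k=0: a=7, p=7, q=1
  k=1: a=2, p=15, q=2
  k=2: a=3, p=52, q=7
  k=3: a=3, p=171, q=23

171/23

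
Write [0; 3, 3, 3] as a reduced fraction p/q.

10/33

Using pₖ = aₖpₖ₋₁ + pₖ₋₂ and qₖ = aₖqₖ₋₁ + qₖ₋₂:
  k=0: a=0, p=0, q=1
  k=1: a=3, p=1, q=3
  k=2: a=3, p=3, q=10
  k=3: a=3, p=10, q=33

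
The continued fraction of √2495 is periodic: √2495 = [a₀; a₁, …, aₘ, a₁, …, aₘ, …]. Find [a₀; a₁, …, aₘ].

a₀ = ⌊√2495⌋ = 49.

[49; 1, 18, 1, 98]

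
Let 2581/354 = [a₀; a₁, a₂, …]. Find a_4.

2

2581 = 7·354 + 103   →  a_0 = 7
354 = 3·103 + 45   →  a_1 = 3
103 = 2·45 + 13   →  a_2 = 2
45 = 3·13 + 6   →  a_3 = 3
13 = 2·6 + 1   →  a_4 = 2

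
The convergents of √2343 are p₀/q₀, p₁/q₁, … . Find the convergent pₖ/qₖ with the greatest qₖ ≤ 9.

√2343 = [48; 2, 2, 8, 2, 2, 96, …] (period length 6).
Convergents:
  p_0/q_0 = 48/1
  p_1/q_1 = 97/2
  p_2/q_2 = 242/5
  p_3/q_3 = 2033/42
q_2 = 5 ≤ 9 < 42 = q_3, so the answer is 242/5.

242/5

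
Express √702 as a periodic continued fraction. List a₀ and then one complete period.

a₀ = ⌊√702⌋ = 26.

[26; 2, 52]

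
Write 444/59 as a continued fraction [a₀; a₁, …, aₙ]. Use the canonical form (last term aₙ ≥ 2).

444 = 7·59 + 31
59 = 1·31 + 28
31 = 1·28 + 3
28 = 9·3 + 1
3 = 3·1 + 0  (stop)
So 444/59 = [7; 1, 1, 9, 3].

[7; 1, 1, 9, 3]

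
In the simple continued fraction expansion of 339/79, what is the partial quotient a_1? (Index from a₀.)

3

339 = 4·79 + 23   →  a_0 = 4
79 = 3·23 + 10   →  a_1 = 3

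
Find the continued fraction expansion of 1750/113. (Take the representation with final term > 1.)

1750 = 15×113 + 55
113 = 2×55 + 3
55 = 18×3 + 1
3 = 3×1 + 0  (stop)
So 1750/113 = [15; 2, 18, 3].

[15; 2, 18, 3]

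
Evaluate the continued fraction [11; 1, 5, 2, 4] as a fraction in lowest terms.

Fold from the inside: start with 4/1.
  2 + 1/4 = 9/4
  5 + 4/9 = 49/9
  1 + 9/49 = 58/49
  11 + 49/58 = 687/58

687/58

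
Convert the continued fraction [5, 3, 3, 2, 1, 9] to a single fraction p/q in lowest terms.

Using pₖ = aₖpₖ₋₁ + pₖ₋₂ and qₖ = aₖqₖ₋₁ + qₖ₋₂:
  k=0: a=5, p=5, q=1
  k=1: a=3, p=16, q=3
  k=2: a=3, p=53, q=10
  k=3: a=2, p=122, q=23
  k=4: a=1, p=175, q=33
  k=5: a=9, p=1697, q=320

1697/320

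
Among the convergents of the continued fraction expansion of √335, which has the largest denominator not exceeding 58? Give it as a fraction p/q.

604/33

√335 = [18; 3, 3, 3, 36, …] (period length 4).
Convergents:
  p_0/q_0 = 18/1
  p_1/q_1 = 55/3
  p_2/q_2 = 183/10
  p_3/q_3 = 604/33
  p_4/q_4 = 21927/1198
q_3 = 33 ≤ 58 < 1198 = q_4, so the answer is 604/33.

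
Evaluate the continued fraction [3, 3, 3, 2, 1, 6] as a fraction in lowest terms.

Using pₖ = aₖpₖ₋₁ + pₖ₋₂ and qₖ = aₖqₖ₋₁ + qₖ₋₂:
  k=0: a=3, p=3, q=1
  k=1: a=3, p=10, q=3
  k=2: a=3, p=33, q=10
  k=3: a=2, p=76, q=23
  k=4: a=1, p=109, q=33
  k=5: a=6, p=730, q=221

730/221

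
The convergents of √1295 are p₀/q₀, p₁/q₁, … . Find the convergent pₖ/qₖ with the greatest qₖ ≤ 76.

2591/72

√1295 = [35; 1, 70, …] (period length 2).
Convergents:
  p_0/q_0 = 35/1
  p_1/q_1 = 36/1
  p_2/q_2 = 2555/71
  p_3/q_3 = 2591/72
  p_4/q_4 = 183925/5111
q_3 = 72 ≤ 76 < 5111 = q_4, so the answer is 2591/72.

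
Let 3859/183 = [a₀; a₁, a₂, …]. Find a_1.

3859 = 21·183 + 16   →  a_0 = 21
183 = 11·16 + 7   →  a_1 = 11

11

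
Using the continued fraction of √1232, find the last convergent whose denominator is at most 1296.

√1232 = [35; 10, 70, …] (period length 2).
Convergents:
  p_0/q_0 = 35/1
  p_1/q_1 = 351/10
  p_2/q_2 = 24605/701
  p_3/q_3 = 246401/7020
q_2 = 701 ≤ 1296 < 7020 = q_3, so the answer is 24605/701.

24605/701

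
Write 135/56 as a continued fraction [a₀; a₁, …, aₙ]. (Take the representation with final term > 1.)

[2; 2, 2, 3, 3]

135 = 2·56 + 23
56 = 2·23 + 10
23 = 2·10 + 3
10 = 3·3 + 1
3 = 3·1 + 0  (stop)
So 135/56 = [2; 2, 2, 3, 3].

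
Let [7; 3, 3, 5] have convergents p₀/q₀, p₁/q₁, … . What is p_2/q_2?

Using pₖ = aₖpₖ₋₁ + pₖ₋₂, qₖ = aₖqₖ₋₁ + qₖ₋₂ (with p₋₁=1, p₋₂=0, q₋₁=0, q₋₂=1):
  k=0: a=7, p=7, q=1
  k=1: a=3, p=22, q=3
  k=2: a=3, p=73, q=10

73/10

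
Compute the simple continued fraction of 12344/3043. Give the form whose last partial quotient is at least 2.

12344 = 4×3043 + 172
3043 = 17×172 + 119
172 = 1×119 + 53
119 = 2×53 + 13
53 = 4×13 + 1
13 = 13×1 + 0  (stop)
So 12344/3043 = [4; 17, 1, 2, 4, 13].

[4; 17, 1, 2, 4, 13]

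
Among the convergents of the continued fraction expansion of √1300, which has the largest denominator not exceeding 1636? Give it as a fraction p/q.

√1300 = [36; 18, 72, …] (period length 2).
Convergents:
  p_0/q_0 = 36/1
  p_1/q_1 = 649/18
  p_2/q_2 = 46764/1297
  p_3/q_3 = 842401/23364
q_2 = 1297 ≤ 1636 < 23364 = q_3, so the answer is 46764/1297.

46764/1297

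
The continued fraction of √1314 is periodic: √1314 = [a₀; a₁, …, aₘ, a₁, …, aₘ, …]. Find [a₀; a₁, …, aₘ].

a₀ = ⌊√1314⌋ = 36.
With m₀=0, d₀=1 and mₖ₊₁ = dₖaₖ − mₖ, dₖ₊₁ = (n − mₖ₊₁²)/dₖ, aₖ₊₁ = ⌊(a₀+mₖ₊₁)/dₖ₊₁⌋:
  k=1: m=36, d=18, a=4
  k=2: m=36, d=1, a=72
d=1 and a=2a₀=72 at k=2, so the next step gives (m, d) = (36, 18) again — its k=1 value — and the period has length 2.

[36; 4, 72]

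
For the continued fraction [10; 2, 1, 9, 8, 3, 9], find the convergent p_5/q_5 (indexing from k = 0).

7593/734

Using pₖ = aₖpₖ₋₁ + pₖ₋₂, qₖ = aₖqₖ₋₁ + qₖ₋₂ (with p₋₁=1, p₋₂=0, q₋₁=0, q₋₂=1):
  k=0: a=10, p=10, q=1
  k=1: a=2, p=21, q=2
  k=2: a=1, p=31, q=3
  k=3: a=9, p=300, q=29
  k=4: a=8, p=2431, q=235
  k=5: a=3, p=7593, q=734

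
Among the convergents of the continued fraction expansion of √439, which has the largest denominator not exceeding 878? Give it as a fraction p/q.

18019/860

√439 = [20; 1, 19, 1, 40, …] (period length 4).
Convergents:
  p_0/q_0 = 20/1
  p_1/q_1 = 21/1
  p_2/q_2 = 419/20
  p_3/q_3 = 440/21
  p_4/q_4 = 18019/860
  p_5/q_5 = 18459/881
q_4 = 860 ≤ 878 < 881 = q_5, so the answer is 18019/860.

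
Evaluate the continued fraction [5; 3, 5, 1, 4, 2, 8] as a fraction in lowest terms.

Fold from the inside: start with 8/1.
  2 + 1/8 = 17/8
  4 + 8/17 = 76/17
  1 + 17/76 = 93/76
  5 + 76/93 = 541/93
  3 + 93/541 = 1716/541
  5 + 541/1716 = 9121/1716

9121/1716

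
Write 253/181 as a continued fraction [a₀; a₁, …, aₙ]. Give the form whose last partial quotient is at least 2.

253 = 1·181 + 72
181 = 2·72 + 37
72 = 1·37 + 35
37 = 1·35 + 2
35 = 17·2 + 1
2 = 2·1 + 0  (stop)
So 253/181 = [1; 2, 1, 1, 17, 2].

[1; 2, 1, 1, 17, 2]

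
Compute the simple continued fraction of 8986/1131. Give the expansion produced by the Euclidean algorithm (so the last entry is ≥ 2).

[7; 1, 17, 4, 7, 2]

8986 = 7×1131 + 1069
1131 = 1×1069 + 62
1069 = 17×62 + 15
62 = 4×15 + 2
15 = 7×2 + 1
2 = 2×1 + 0  (stop)
So 8986/1131 = [7; 1, 17, 4, 7, 2].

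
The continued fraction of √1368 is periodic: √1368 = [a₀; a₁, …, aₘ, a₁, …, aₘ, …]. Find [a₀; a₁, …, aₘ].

a₀ = ⌊√1368⌋ = 36.
With m₀=0, d₀=1 and mₖ₊₁ = dₖaₖ − mₖ, dₖ₊₁ = (n − mₖ₊₁²)/dₖ, aₖ₊₁ = ⌊(a₀+mₖ₊₁)/dₖ₊₁⌋:
  k=1: m=36, d=72, a=1
  k=2: m=36, d=1, a=72
d=1 and a=2a₀=72 at k=2, so the next step gives (m, d) = (36, 72) again — its k=1 value — and the period has length 2.

[36; 1, 72]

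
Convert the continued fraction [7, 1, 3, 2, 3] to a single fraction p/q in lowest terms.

241/31

Using pₖ = aₖpₖ₋₁ + pₖ₋₂ and qₖ = aₖqₖ₋₁ + qₖ₋₂:
  k=0: a=7, p=7, q=1
  k=1: a=1, p=8, q=1
  k=2: a=3, p=31, q=4
  k=3: a=2, p=70, q=9
  k=4: a=3, p=241, q=31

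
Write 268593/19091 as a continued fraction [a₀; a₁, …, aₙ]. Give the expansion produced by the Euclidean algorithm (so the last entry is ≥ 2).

268593 = 14·19091 + 1319
19091 = 14·1319 + 625
1319 = 2·625 + 69
625 = 9·69 + 4
69 = 17·4 + 1
4 = 4·1 + 0  (stop)
So 268593/19091 = [14; 14, 2, 9, 17, 4].

[14; 14, 2, 9, 17, 4]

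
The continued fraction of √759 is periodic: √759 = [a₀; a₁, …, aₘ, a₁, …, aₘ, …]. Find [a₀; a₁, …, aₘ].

a₀ = ⌊√759⌋ = 27.
With m₀=0, d₀=1 and mₖ₊₁ = dₖaₖ − mₖ, dₖ₊₁ = (n − mₖ₊₁²)/dₖ, aₖ₊₁ = ⌊(a₀+mₖ₊₁)/dₖ₊₁⌋:
  k=1: m=27, d=30, a=1
  k=2: m=3, d=25, a=1
  k=3: m=22, d=11, a=4
  k=4: m=22, d=25, a=1
  k=5: m=3, d=30, a=1
  k=6: m=27, d=1, a=54
d=1 and a=2a₀=54 at k=6, so the next step gives (m, d) = (27, 30) again — its k=1 value — and the period has length 6.

[27; 1, 1, 4, 1, 1, 54]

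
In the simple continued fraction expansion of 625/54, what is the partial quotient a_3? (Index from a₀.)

625 = 11·54 + 31   →  a_0 = 11
54 = 1·31 + 23   →  a_1 = 1
31 = 1·23 + 8   →  a_2 = 1
23 = 2·8 + 7   →  a_3 = 2

2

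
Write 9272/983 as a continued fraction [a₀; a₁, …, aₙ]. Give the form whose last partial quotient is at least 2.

[9; 2, 3, 5, 8, 1, 2]

9272 = 9*983 + 425
983 = 2*425 + 133
425 = 3*133 + 26
133 = 5*26 + 3
26 = 8*3 + 2
3 = 1*2 + 1
2 = 2*1 + 0  (stop)
So 9272/983 = [9; 2, 3, 5, 8, 1, 2].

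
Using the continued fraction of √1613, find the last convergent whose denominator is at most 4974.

√1613 = [40; 6, 6, 80, …] (period length 3).
Convergents:
  p_0/q_0 = 40/1
  p_1/q_1 = 241/6
  p_2/q_2 = 1486/37
  p_3/q_3 = 119121/2966
  p_4/q_4 = 716212/17833
q_3 = 2966 ≤ 4974 < 17833 = q_4, so the answer is 119121/2966.

119121/2966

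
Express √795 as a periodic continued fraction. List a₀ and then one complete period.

[28; 5, 9, 5, 56]

a₀ = ⌊√795⌋ = 28.
With m₀=0, d₀=1 and mₖ₊₁ = dₖaₖ − mₖ, dₖ₊₁ = (n − mₖ₊₁²)/dₖ, aₖ₊₁ = ⌊(a₀+mₖ₊₁)/dₖ₊₁⌋:
  k=1: m=28, d=11, a=5
  k=2: m=27, d=6, a=9
  k=3: m=27, d=11, a=5
  k=4: m=28, d=1, a=56
d=1 and a=2a₀=56 at k=4, so the next step gives (m, d) = (28, 11) again — its k=1 value — and the period has length 4.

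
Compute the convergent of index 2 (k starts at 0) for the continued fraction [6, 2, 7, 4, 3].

97/15

Using pₖ = aₖpₖ₋₁ + pₖ₋₂, qₖ = aₖqₖ₋₁ + qₖ₋₂ (with p₋₁=1, p₋₂=0, q₋₁=0, q₋₂=1):
  k=0: a=6, p=6, q=1
  k=1: a=2, p=13, q=2
  k=2: a=7, p=97, q=15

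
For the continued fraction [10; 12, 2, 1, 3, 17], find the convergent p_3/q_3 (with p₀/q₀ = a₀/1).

Using pₖ = aₖpₖ₋₁ + pₖ₋₂, qₖ = aₖqₖ₋₁ + qₖ₋₂ (with p₋₁=1, p₋₂=0, q₋₁=0, q₋₂=1):
  k=0: a=10, p=10, q=1
  k=1: a=12, p=121, q=12
  k=2: a=2, p=252, q=25
  k=3: a=1, p=373, q=37

373/37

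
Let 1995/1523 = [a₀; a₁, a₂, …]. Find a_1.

3

1995 = 1·1523 + 472   →  a_0 = 1
1523 = 3·472 + 107   →  a_1 = 3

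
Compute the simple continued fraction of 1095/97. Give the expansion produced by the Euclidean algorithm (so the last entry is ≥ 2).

[11; 3, 2, 6, 2]

1095 = 11·97 + 28
97 = 3·28 + 13
28 = 2·13 + 2
13 = 6·2 + 1
2 = 2·1 + 0  (stop)
So 1095/97 = [11; 3, 2, 6, 2].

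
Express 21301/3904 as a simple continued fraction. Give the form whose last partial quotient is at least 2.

[5; 2, 5, 4, 1, 4, 2, 6]

21301 = 5·3904 + 1781
3904 = 2·1781 + 342
1781 = 5·342 + 71
342 = 4·71 + 58
71 = 1·58 + 13
58 = 4·13 + 6
13 = 2·6 + 1
6 = 6·1 + 0  (stop)
So 21301/3904 = [5; 2, 5, 4, 1, 4, 2, 6].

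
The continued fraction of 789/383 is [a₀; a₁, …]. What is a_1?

789 = 2·383 + 23   →  a_0 = 2
383 = 16·23 + 15   →  a_1 = 16

16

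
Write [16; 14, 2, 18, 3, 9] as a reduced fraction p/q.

Using pₖ = aₖpₖ₋₁ + pₖ₋₂ and qₖ = aₖqₖ₋₁ + qₖ₋₂:
  k=0: a=16, p=16, q=1
  k=1: a=14, p=225, q=14
  k=2: a=2, p=466, q=29
  k=3: a=18, p=8613, q=536
  k=4: a=3, p=26305, q=1637
  k=5: a=9, p=245358, q=15269

245358/15269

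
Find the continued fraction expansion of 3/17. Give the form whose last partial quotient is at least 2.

[0; 5, 1, 2]

3 = 0·17 + 3
17 = 5·3 + 2
3 = 1·2 + 1
2 = 2·1 + 0  (stop)
So 3/17 = [0; 5, 1, 2].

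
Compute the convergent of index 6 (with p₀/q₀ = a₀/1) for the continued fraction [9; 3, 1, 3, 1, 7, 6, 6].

8402/907

Using pₖ = aₖpₖ₋₁ + pₖ₋₂, qₖ = aₖqₖ₋₁ + qₖ₋₂ (with p₋₁=1, p₋₂=0, q₋₁=0, q₋₂=1):
  k=0: a=9, p=9, q=1
  k=1: a=3, p=28, q=3
  k=2: a=1, p=37, q=4
  k=3: a=3, p=139, q=15
  k=4: a=1, p=176, q=19
  k=5: a=7, p=1371, q=148
  k=6: a=6, p=8402, q=907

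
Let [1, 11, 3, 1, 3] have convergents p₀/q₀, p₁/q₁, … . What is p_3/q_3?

49/45

Using pₖ = aₖpₖ₋₁ + pₖ₋₂, qₖ = aₖqₖ₋₁ + qₖ₋₂ (with p₋₁=1, p₋₂=0, q₋₁=0, q₋₂=1):
  k=0: a=1, p=1, q=1
  k=1: a=11, p=12, q=11
  k=2: a=3, p=37, q=34
  k=3: a=1, p=49, q=45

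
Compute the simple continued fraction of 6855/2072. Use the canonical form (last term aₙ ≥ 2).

6855 = 3*2072 + 639
2072 = 3*639 + 155
639 = 4*155 + 19
155 = 8*19 + 3
19 = 6*3 + 1
3 = 3*1 + 0  (stop)
So 6855/2072 = [3; 3, 4, 8, 6, 3].

[3; 3, 4, 8, 6, 3]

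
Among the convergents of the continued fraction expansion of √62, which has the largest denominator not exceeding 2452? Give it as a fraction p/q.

7937/1008

√62 = [7; 1, 6, 1, 14, …] (period length 4).
Convergents:
  p_0/q_0 = 7/1
  p_1/q_1 = 8/1
  p_2/q_2 = 55/7
  p_3/q_3 = 63/8
  p_4/q_4 = 937/119
  p_5/q_5 = 1000/127
  p_6/q_6 = 6937/881
  p_7/q_7 = 7937/1008
  p_8/q_8 = 118055/14993
q_7 = 1008 ≤ 2452 < 14993 = q_8, so the answer is 7937/1008.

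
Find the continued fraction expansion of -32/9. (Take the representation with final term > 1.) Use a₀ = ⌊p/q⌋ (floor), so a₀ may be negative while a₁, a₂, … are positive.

[-4; 2, 4]

-32 = -4*9 + 4
9 = 2*4 + 1
4 = 4*1 + 0  (stop)
So -32/9 = [-4; 2, 4].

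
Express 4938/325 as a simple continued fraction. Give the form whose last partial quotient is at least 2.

[15; 5, 6, 3, 3]

4938 = 15·325 + 63
325 = 5·63 + 10
63 = 6·10 + 3
10 = 3·3 + 1
3 = 3·1 + 0  (stop)
So 4938/325 = [15; 5, 6, 3, 3].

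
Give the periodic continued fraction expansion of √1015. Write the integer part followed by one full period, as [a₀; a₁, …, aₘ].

a₀ = ⌊√1015⌋ = 31.

[31; 1, 6, 10, 2, 10, 6, 1, 62]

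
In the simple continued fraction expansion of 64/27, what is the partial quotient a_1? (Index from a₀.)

2

64 = 2·27 + 10   →  a_0 = 2
27 = 2·10 + 7   →  a_1 = 2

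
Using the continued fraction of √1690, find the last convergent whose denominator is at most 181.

3001/73

√1690 = [41; 9, 8, 9, 82, …] (period length 4).
Convergents:
  p_0/q_0 = 41/1
  p_1/q_1 = 370/9
  p_2/q_2 = 3001/73
  p_3/q_3 = 27379/666
q_2 = 73 ≤ 181 < 666 = q_3, so the answer is 3001/73.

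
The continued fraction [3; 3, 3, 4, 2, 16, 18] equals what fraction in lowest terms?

Fold from the inside: start with 18/1.
  16 + 1/18 = 289/18
  2 + 18/289 = 596/289
  4 + 289/596 = 2673/596
  3 + 596/2673 = 8615/2673
  3 + 2673/8615 = 28518/8615
  3 + 8615/28518 = 94169/28518

94169/28518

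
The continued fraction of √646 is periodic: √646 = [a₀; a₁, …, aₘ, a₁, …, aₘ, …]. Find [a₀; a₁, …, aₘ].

a₀ = ⌊√646⌋ = 25.
With m₀=0, d₀=1 and mₖ₊₁ = dₖaₖ − mₖ, dₖ₊₁ = (n − mₖ₊₁²)/dₖ, aₖ₊₁ = ⌊(a₀+mₖ₊₁)/dₖ₊₁⌋:
  k=1: m=25, d=21, a=2
  k=2: m=17, d=17, a=2
  k=3: m=17, d=21, a=2
  k=4: m=25, d=1, a=50
d=1 and a=2a₀=50 at k=4, so the next step gives (m, d) = (25, 21) again — its k=1 value — and the period has length 4.

[25; 2, 2, 2, 50]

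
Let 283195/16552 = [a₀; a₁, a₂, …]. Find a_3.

6

283195 = 17·16552 + 1811   →  a_0 = 17
16552 = 9·1811 + 253   →  a_1 = 9
1811 = 7·253 + 40   →  a_2 = 7
253 = 6·40 + 13   →  a_3 = 6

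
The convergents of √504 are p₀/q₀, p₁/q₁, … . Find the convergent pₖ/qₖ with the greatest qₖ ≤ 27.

449/20

√504 = [22; 2, 4, 2, 44, …] (period length 4).
Convergents:
  p_0/q_0 = 22/1
  p_1/q_1 = 45/2
  p_2/q_2 = 202/9
  p_3/q_3 = 449/20
  p_4/q_4 = 19958/889
q_3 = 20 ≤ 27 < 889 = q_4, so the answer is 449/20.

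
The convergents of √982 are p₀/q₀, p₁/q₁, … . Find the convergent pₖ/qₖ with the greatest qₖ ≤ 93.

√982 = [31; 2, 1, 30, 1, 2, 62, …] (period length 6).
Convergents:
  p_0/q_0 = 31/1
  p_1/q_1 = 63/2
  p_2/q_2 = 94/3
  p_3/q_3 = 2883/92
  p_4/q_4 = 2977/95
q_3 = 92 ≤ 93 < 95 = q_4, so the answer is 2883/92.

2883/92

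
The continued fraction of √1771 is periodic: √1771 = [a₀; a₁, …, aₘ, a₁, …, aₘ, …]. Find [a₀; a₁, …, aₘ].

[42; 12, 84]

a₀ = ⌊√1771⌋ = 42.
With m₀=0, d₀=1 and mₖ₊₁ = dₖaₖ − mₖ, dₖ₊₁ = (n − mₖ₊₁²)/dₖ, aₖ₊₁ = ⌊(a₀+mₖ₊₁)/dₖ₊₁⌋:
  k=1: m=42, d=7, a=12
  k=2: m=42, d=1, a=84
d=1 and a=2a₀=84 at k=2, so the next step gives (m, d) = (42, 7) again — its k=1 value — and the period has length 2.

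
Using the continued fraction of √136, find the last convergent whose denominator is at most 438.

2449/210

√136 = [11; 1, 1, 1, 22, …] (period length 4).
Convergents:
  p_0/q_0 = 11/1
  p_1/q_1 = 12/1
  p_2/q_2 = 23/2
  p_3/q_3 = 35/3
  p_4/q_4 = 793/68
  p_5/q_5 = 828/71
  p_6/q_6 = 1621/139
  p_7/q_7 = 2449/210
  p_8/q_8 = 55499/4759
q_7 = 210 ≤ 438 < 4759 = q_8, so the answer is 2449/210.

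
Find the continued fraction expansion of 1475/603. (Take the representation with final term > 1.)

1475 = 2×603 + 269
603 = 2×269 + 65
269 = 4×65 + 9
65 = 7×9 + 2
9 = 4×2 + 1
2 = 2×1 + 0  (stop)
So 1475/603 = [2; 2, 4, 7, 4, 2].

[2; 2, 4, 7, 4, 2]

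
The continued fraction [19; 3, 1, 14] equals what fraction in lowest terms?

1136/59

Fold from the inside: start with 14/1.
  1 + 1/14 = 15/14
  3 + 14/15 = 59/15
  19 + 15/59 = 1136/59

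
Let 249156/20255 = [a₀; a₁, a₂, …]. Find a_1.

3

249156 = 12·20255 + 6096   →  a_0 = 12
20255 = 3·6096 + 1967   →  a_1 = 3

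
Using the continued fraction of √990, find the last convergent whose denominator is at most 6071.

√990 = [31; 2, 6, 2, 62, …] (period length 4).
Convergents:
  p_0/q_0 = 31/1
  p_1/q_1 = 63/2
  p_2/q_2 = 409/13
  p_3/q_3 = 881/28
  p_4/q_4 = 55031/1749
  p_5/q_5 = 110943/3526
  p_6/q_6 = 720689/22905
q_5 = 3526 ≤ 6071 < 22905 = q_6, so the answer is 110943/3526.

110943/3526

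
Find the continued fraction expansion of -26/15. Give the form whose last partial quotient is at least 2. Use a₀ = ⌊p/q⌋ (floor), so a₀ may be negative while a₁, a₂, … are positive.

[-2; 3, 1, 3]

-26 = -2·15 + 4
15 = 3·4 + 3
4 = 1·3 + 1
3 = 3·1 + 0  (stop)
So -26/15 = [-2; 3, 1, 3].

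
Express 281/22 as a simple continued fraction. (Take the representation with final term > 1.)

281 = 12*22 + 17
22 = 1*17 + 5
17 = 3*5 + 2
5 = 2*2 + 1
2 = 2*1 + 0  (stop)
So 281/22 = [12; 1, 3, 2, 2].

[12; 1, 3, 2, 2]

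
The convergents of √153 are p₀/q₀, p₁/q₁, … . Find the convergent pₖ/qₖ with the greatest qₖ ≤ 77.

804/65

√153 = [12; 2, 1, 2, 2, 2, 1, 2, 24, …] (period length 8).
Convergents:
  p_0/q_0 = 12/1
  p_1/q_1 = 25/2
  p_2/q_2 = 37/3
  p_3/q_3 = 99/8
  p_4/q_4 = 235/19
  p_5/q_5 = 569/46
  p_6/q_6 = 804/65
  p_7/q_7 = 2177/176
q_6 = 65 ≤ 77 < 176 = q_7, so the answer is 804/65.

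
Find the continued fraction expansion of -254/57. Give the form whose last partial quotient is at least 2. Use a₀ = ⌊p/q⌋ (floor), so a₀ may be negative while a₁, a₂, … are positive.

-254 = -5×57 + 31
57 = 1×31 + 26
31 = 1×26 + 5
26 = 5×5 + 1
5 = 5×1 + 0  (stop)
So -254/57 = [-5; 1, 1, 5, 5].

[-5; 1, 1, 5, 5]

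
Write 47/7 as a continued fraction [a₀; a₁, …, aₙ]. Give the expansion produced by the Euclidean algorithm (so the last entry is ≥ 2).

[6; 1, 2, 2]

47 = 6*7 + 5
7 = 1*5 + 2
5 = 2*2 + 1
2 = 2*1 + 0  (stop)
So 47/7 = [6; 1, 2, 2].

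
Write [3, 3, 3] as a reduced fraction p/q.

33/10

Fold from the inside: start with 3/1.
  3 + 1/3 = 10/3
  3 + 3/10 = 33/10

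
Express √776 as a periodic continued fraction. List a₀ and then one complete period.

[27; 1, 5, 1, 54]

a₀ = ⌊√776⌋ = 27.
With m₀=0, d₀=1 and mₖ₊₁ = dₖaₖ − mₖ, dₖ₊₁ = (n − mₖ₊₁²)/dₖ, aₖ₊₁ = ⌊(a₀+mₖ₊₁)/dₖ₊₁⌋:
  k=1: m=27, d=47, a=1
  k=2: m=20, d=8, a=5
  k=3: m=20, d=47, a=1
  k=4: m=27, d=1, a=54
d=1 and a=2a₀=54 at k=4, so the next step gives (m, d) = (27, 47) again — its k=1 value — and the period has length 4.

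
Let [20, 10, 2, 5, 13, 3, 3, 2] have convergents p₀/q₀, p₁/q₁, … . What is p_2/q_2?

422/21

Using pₖ = aₖpₖ₋₁ + pₖ₋₂, qₖ = aₖqₖ₋₁ + qₖ₋₂ (with p₋₁=1, p₋₂=0, q₋₁=0, q₋₂=1):
  k=0: a=20, p=20, q=1
  k=1: a=10, p=201, q=10
  k=2: a=2, p=422, q=21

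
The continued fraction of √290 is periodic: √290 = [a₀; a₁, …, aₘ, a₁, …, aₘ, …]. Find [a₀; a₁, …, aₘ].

[17; 34]

a₀ = ⌊√290⌋ = 17.
With m₀=0, d₀=1 and mₖ₊₁ = dₖaₖ − mₖ, dₖ₊₁ = (n − mₖ₊₁²)/dₖ, aₖ₊₁ = ⌊(a₀+mₖ₊₁)/dₖ₊₁⌋:
  k=1: m=17, d=1, a=34
d=1 and a=2a₀=34 at k=1, so the next step gives (m, d) = (17, 1) again — its k=1 value — and the period has length 1.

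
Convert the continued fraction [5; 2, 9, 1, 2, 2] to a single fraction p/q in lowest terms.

783/143

Fold from the inside: start with 2/1.
  2 + 1/2 = 5/2
  1 + 2/5 = 7/5
  9 + 5/7 = 68/7
  2 + 7/68 = 143/68
  5 + 68/143 = 783/143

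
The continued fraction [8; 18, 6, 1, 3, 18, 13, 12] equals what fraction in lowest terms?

11362197/1410559

Fold from the inside: start with 12/1.
  13 + 1/12 = 157/12
  18 + 12/157 = 2838/157
  3 + 157/2838 = 8671/2838
  1 + 2838/8671 = 11509/8671
  6 + 8671/11509 = 77725/11509
  18 + 11509/77725 = 1410559/77725
  8 + 77725/1410559 = 11362197/1410559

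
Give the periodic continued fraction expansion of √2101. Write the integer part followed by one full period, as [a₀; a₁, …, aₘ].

a₀ = ⌊√2101⌋ = 45.
With m₀=0, d₀=1 and mₖ₊₁ = dₖaₖ − mₖ, dₖ₊₁ = (n − mₖ₊₁²)/dₖ, aₖ₊₁ = ⌊(a₀+mₖ₊₁)/dₖ₊₁⌋:
  k=1: m=45, d=76, a=1
  k=2: m=31, d=15, a=5
  k=3: m=44, d=11, a=8
  k=4: m=44, d=15, a=5
  k=5: m=31, d=76, a=1
  k=6: m=45, d=1, a=90
d=1 and a=2a₀=90 at k=6, so the next step gives (m, d) = (45, 76) again — its k=1 value — and the period has length 6.

[45; 1, 5, 8, 5, 1, 90]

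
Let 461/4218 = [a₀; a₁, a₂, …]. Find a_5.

461 = 0·4218 + 461   →  a_0 = 0
4218 = 9·461 + 69   →  a_1 = 9
461 = 6·69 + 47   →  a_2 = 6
69 = 1·47 + 22   →  a_3 = 1
47 = 2·22 + 3   →  a_4 = 2
22 = 7·3 + 1   →  a_5 = 7

7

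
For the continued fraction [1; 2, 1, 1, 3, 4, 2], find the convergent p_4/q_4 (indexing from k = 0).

25/18

Using pₖ = aₖpₖ₋₁ + pₖ₋₂, qₖ = aₖqₖ₋₁ + qₖ₋₂ (with p₋₁=1, p₋₂=0, q₋₁=0, q₋₂=1):
  k=0: a=1, p=1, q=1
  k=1: a=2, p=3, q=2
  k=2: a=1, p=4, q=3
  k=3: a=1, p=7, q=5
  k=4: a=3, p=25, q=18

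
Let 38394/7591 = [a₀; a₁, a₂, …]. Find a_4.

38394 = 5·7591 + 439   →  a_0 = 5
7591 = 17·439 + 128   →  a_1 = 17
439 = 3·128 + 55   →  a_2 = 3
128 = 2·55 + 18   →  a_3 = 2
55 = 3·18 + 1   →  a_4 = 3

3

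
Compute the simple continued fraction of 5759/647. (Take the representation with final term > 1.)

[8; 1, 9, 9, 7]

5759 = 8·647 + 583
647 = 1·583 + 64
583 = 9·64 + 7
64 = 9·7 + 1
7 = 7·1 + 0  (stop)
So 5759/647 = [8; 1, 9, 9, 7].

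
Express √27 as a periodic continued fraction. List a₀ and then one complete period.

[5; 5, 10]

a₀ = ⌊√27⌋ = 5.
With m₀=0, d₀=1 and mₖ₊₁ = dₖaₖ − mₖ, dₖ₊₁ = (n − mₖ₊₁²)/dₖ, aₖ₊₁ = ⌊(a₀+mₖ₊₁)/dₖ₊₁⌋:
  k=1: m=5, d=2, a=5
  k=2: m=5, d=1, a=10
d=1 and a=2a₀=10 at k=2, so the next step gives (m, d) = (5, 2) again — its k=1 value — and the period has length 2.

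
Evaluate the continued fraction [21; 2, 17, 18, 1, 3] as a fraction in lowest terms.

56572/2633

Fold from the inside: start with 3/1.
  1 + 1/3 = 4/3
  18 + 3/4 = 75/4
  17 + 4/75 = 1279/75
  2 + 75/1279 = 2633/1279
  21 + 1279/2633 = 56572/2633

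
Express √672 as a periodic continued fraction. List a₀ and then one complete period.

a₀ = ⌊√672⌋ = 25.
With m₀=0, d₀=1 and mₖ₊₁ = dₖaₖ − mₖ, dₖ₊₁ = (n − mₖ₊₁²)/dₖ, aₖ₊₁ = ⌊(a₀+mₖ₊₁)/dₖ₊₁⌋:
  k=1: m=25, d=47, a=1
  k=2: m=22, d=4, a=11
  k=3: m=22, d=47, a=1
  k=4: m=25, d=1, a=50
d=1 and a=2a₀=50 at k=4, so the next step gives (m, d) = (25, 47) again — its k=1 value — and the period has length 4.

[25; 1, 11, 1, 50]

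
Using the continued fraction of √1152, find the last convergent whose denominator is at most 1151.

38625/1138

√1152 = [33; 1, 15, 1, 66, …] (period length 4).
Convergents:
  p_0/q_0 = 33/1
  p_1/q_1 = 34/1
  p_2/q_2 = 543/16
  p_3/q_3 = 577/17
  p_4/q_4 = 38625/1138
  p_5/q_5 = 39202/1155
q_4 = 1138 ≤ 1151 < 1155 = q_5, so the answer is 38625/1138.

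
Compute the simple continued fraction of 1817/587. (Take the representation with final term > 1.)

1817 = 3*587 + 56
587 = 10*56 + 27
56 = 2*27 + 2
27 = 13*2 + 1
2 = 2*1 + 0  (stop)
So 1817/587 = [3; 10, 2, 13, 2].

[3; 10, 2, 13, 2]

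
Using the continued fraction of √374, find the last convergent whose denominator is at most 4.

√374 = [19; 2, 1, 18, 1, 2, 38, …] (period length 6).
Convergents:
  p_0/q_0 = 19/1
  p_1/q_1 = 39/2
  p_2/q_2 = 58/3
  p_3/q_3 = 1083/56
q_2 = 3 ≤ 4 < 56 = q_3, so the answer is 58/3.

58/3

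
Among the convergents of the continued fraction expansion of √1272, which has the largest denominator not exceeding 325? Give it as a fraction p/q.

7668/215

√1272 = [35; 1, 1, 1, 70, …] (period length 4).
Convergents:
  p_0/q_0 = 35/1
  p_1/q_1 = 36/1
  p_2/q_2 = 71/2
  p_3/q_3 = 107/3
  p_4/q_4 = 7561/212
  p_5/q_5 = 7668/215
  p_6/q_6 = 15229/427
q_5 = 215 ≤ 325 < 427 = q_6, so the answer is 7668/215.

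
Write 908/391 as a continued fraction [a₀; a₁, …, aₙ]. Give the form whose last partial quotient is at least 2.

908 = 2·391 + 126
391 = 3·126 + 13
126 = 9·13 + 9
13 = 1·9 + 4
9 = 2·4 + 1
4 = 4·1 + 0  (stop)
So 908/391 = [2; 3, 9, 1, 2, 4].

[2; 3, 9, 1, 2, 4]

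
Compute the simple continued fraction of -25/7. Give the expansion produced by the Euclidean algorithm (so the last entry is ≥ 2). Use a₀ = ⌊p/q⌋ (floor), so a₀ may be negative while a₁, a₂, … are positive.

[-4; 2, 3]

-25 = -4*7 + 3
7 = 2*3 + 1
3 = 3*1 + 0  (stop)
So -25/7 = [-4; 2, 3].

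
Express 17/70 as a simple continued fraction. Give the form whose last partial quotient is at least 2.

[0; 4, 8, 2]

17 = 0×70 + 17
70 = 4×17 + 2
17 = 8×2 + 1
2 = 2×1 + 0  (stop)
So 17/70 = [0; 4, 8, 2].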